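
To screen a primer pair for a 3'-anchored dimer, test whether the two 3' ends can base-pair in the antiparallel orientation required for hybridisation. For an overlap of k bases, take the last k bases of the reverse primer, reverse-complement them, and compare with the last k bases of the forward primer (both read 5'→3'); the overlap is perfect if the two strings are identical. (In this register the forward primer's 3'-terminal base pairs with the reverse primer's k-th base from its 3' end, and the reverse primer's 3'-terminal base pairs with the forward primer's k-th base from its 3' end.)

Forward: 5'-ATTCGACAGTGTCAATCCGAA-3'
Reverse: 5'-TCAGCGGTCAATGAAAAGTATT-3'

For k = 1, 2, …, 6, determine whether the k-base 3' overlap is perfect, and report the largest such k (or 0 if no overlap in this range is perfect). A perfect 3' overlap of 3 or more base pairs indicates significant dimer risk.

Last 6 bases (5'→3') — forward …TCCGAA, reverse …AGTATT.
Reverse complement of the reverse primer's last 6 bases: AATACT; its first k bases are the reverse complement of the reverse primer's last k bases, so a perfect k-base overlap needs the forward primer's last k bases to equal them.
Comparing (forward last k vs required): k=1: A vs A ✓; k=2: AA vs AA ✓; k=3: GAA vs AAT ✗; k=4: CGAA vs AATA ✗; k=5: CCGAA vs AATAC ✗; k=6: TCCGAA vs AATACT ✗.
Perfect overlaps at k = 1, 2; the largest is 2.

Longest perfect overlap: 2 complementary base pairs; below the dimer-risk threshold (threshold 3).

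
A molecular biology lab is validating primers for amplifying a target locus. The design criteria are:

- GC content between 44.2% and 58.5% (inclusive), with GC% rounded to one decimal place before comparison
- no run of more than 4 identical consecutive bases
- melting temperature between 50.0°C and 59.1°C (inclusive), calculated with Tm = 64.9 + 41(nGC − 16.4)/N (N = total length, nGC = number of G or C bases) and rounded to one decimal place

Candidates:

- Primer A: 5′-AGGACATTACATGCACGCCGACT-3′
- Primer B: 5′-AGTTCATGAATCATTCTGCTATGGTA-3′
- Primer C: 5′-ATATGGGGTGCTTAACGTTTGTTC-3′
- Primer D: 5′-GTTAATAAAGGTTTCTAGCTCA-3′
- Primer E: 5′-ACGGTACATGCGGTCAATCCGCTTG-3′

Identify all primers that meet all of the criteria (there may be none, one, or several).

Primer A (23 nt, A=7 T=4 G=5 C=7): GC 12/23 = 52.2% ✓; longest run = 2 ✓; Tm = 64.9 + 41·(12 − 16.4)/23 = 57.1°C ✓ — passes.
Primer B (26 nt, A=7 T=10 G=5 C=4): GC 9/26 = 34.6%, outside 44.2–58.5% ✗; longest run = 2 ✓; Tm = 64.9 + 41·(9 − 16.4)/26 = 53.2°C ✓ — fails.
Primer C (24 nt, A=4 T=10 G=7 C=3): GC 10/24 = 41.7%, outside 44.2–58.5% ✗; longest run = 4 ✓; Tm = 64.9 + 41·(10 − 16.4)/24 = 54.0°C ✓ — fails.
Primer D (22 nt, A=7 T=8 G=4 C=3): GC 7/22 = 31.8%, outside 44.2–58.5% ✗; longest run = 3 ✓; Tm = 64.9 + 41·(7 − 16.4)/22 = 47.4°C, outside 50.0–59.1°C ✗ — fails.
Primer E (25 nt, A=5 T=6 G=7 C=7): GC 14/25 = 56.0% ✓; longest run = 2 ✓; Tm = 64.9 + 41·(14 − 16.4)/25 = 61.0°C, outside 50.0–59.1°C ✗ — fails.

Primer A only.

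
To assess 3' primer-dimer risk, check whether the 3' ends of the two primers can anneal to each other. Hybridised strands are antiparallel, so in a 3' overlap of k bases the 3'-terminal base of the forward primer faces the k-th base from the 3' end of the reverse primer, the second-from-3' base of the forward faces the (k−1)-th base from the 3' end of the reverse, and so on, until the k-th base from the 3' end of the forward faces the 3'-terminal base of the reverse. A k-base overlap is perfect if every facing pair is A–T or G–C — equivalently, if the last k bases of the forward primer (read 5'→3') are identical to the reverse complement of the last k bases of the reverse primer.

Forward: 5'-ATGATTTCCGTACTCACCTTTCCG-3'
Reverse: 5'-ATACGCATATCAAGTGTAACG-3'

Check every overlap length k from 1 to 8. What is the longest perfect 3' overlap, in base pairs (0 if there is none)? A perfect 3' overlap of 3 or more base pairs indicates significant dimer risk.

Longest perfect overlap: 2 complementary base pairs; below the dimer-risk threshold (threshold 3).

Last 8 bases (5'→3') — forward …CCTTTCCG, reverse …GTGTAACG.
Reverse complement of the reverse primer's last 8 bases: CGTTACAC; its first k bases are the reverse complement of the reverse primer's last k bases, so a perfect k-base overlap needs the forward primer's last k bases to equal them.
Comparing (forward last k vs required): k=1: G vs C ✗; k=2: CG vs CG ✓; k=3: CCG vs CGT ✗; k=4: TCCG vs CGTT ✗; k=5: TTCCG vs CGTTA ✗; k=6: TTTCCG vs CGTTAC ✗; k=7: CTTTCCG vs CGTTACA ✗; k=8: CCTTTCCG vs CGTTACAC ✗.
Only k = 2 is perfect, so the longest perfect 3' overlap is 2.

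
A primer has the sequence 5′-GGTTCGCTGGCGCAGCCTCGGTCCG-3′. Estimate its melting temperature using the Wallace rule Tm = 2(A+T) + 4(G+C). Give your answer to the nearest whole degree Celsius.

Base counts: A=1, T=5, G=10, C=9 (length 25).
Tm = 2·(1+5) + 4·(10+9) = 2·6 + 4·19 = 12 + 76 = 88°C.

88°C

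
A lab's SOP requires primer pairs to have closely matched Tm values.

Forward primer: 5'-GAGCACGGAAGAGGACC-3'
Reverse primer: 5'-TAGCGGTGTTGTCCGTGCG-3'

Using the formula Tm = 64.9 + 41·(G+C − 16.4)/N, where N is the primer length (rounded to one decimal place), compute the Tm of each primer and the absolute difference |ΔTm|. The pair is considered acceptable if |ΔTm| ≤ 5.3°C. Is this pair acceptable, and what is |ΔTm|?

Forward: G+C = 11, N = 17 → Tm = 64.9 + 41·(11 − 16.4)/17 = 51.9°C.
Reverse: G+C = 12, N = 19 → Tm = 64.9 + 41·(12 − 16.4)/19 = 55.4°C.
|ΔTm| = |51.9 − 55.4| = 3.5°C, ≤ 5.3°C.

|ΔTm| = 3.5°C; the pair is acceptable.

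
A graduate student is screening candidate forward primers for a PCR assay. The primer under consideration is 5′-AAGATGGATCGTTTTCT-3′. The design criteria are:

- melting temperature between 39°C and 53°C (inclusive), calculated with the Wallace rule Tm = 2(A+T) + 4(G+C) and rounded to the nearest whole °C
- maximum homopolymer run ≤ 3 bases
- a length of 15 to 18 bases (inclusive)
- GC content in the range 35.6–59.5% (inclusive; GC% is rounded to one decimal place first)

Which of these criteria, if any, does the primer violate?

Base counts: A=4, T=7, G=4, C=2 (length 17).
Tm: Tm = 2·11 + 4·6 = 46°C ✓
homopolymer run: longest run = 4, exceeds 3 ✗
length: length 17 ✓
GC content: GC 6/17 = 35.3%, outside 35.6–59.5% ✗

Fails: homopolymer run, GC content.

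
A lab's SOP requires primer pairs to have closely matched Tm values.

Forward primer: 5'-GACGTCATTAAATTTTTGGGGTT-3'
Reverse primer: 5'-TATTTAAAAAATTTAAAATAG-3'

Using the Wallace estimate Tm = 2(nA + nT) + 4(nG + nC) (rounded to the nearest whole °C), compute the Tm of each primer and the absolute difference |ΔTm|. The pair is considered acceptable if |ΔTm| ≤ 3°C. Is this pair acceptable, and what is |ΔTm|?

Forward: A=5 T=10 G=6 C=2 → Tm = 2·15 + 4·8 = 62°C.
Reverse: A=12 T=8 G=1 C=0 → Tm = 2·20 + 4·1 = 44°C.
|ΔTm| = |62 − 44| = 18°C, > 3°C.

|ΔTm| = 18°C; the pair is not acceptable.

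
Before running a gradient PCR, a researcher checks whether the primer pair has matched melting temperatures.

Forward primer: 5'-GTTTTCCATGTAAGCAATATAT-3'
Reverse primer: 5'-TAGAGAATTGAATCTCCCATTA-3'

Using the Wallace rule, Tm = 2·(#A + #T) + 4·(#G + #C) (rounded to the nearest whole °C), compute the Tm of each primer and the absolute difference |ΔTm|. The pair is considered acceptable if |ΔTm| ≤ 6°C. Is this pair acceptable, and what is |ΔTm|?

Forward: A=7 T=9 G=3 C=3 → Tm = 2·16 + 4·6 = 56°C.
Reverse: A=8 T=7 G=3 C=4 → Tm = 2·15 + 4·7 = 58°C.
|ΔTm| = |56 − 58| = 2°C, ≤ 6°C.

|ΔTm| = 2°C; the pair is acceptable.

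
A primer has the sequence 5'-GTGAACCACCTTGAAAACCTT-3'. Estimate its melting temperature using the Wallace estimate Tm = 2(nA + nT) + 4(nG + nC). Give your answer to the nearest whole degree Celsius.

60°C

Base counts: A=7, T=5, G=3, C=6 (length 21).
Tm = 2·(7+5) + 4·(3+6) = 2·12 + 4·9 = 24 + 36 = 60°C.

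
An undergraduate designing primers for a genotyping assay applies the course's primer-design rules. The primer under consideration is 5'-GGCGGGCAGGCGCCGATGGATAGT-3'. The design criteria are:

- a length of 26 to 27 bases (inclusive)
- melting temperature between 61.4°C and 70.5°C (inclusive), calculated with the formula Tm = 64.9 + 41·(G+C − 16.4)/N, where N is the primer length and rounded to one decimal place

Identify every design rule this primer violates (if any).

Fails: length.

Base counts: A=4, T=3, G=12, C=5 (length 24).
length: length 24, outside 26–27 ✗
Tm: Tm = 64.9 + 41·(17 − 16.4)/24 = 65.9°C ✓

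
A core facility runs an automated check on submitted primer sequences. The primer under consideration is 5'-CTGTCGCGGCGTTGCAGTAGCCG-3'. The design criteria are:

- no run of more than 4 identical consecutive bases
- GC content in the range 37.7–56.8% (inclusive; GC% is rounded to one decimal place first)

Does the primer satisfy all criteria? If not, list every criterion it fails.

Fails: GC content.

Base counts: A=2, T=5, G=9, C=7 (length 23).
homopolymer run: longest run = 2 ✓
GC content: GC 16/23 = 69.6%, outside 37.7–56.8% ✗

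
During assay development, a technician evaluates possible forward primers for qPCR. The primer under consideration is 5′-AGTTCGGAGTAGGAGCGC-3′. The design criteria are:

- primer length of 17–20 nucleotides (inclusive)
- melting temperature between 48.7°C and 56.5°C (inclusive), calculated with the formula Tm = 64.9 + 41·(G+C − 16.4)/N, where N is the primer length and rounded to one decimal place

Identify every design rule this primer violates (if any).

Meets all criteria.

Base counts: A=4, T=3, G=8, C=3 (length 18).
length: length 18 ✓
Tm: Tm = 64.9 + 41·(11 − 16.4)/18 = 52.6°C ✓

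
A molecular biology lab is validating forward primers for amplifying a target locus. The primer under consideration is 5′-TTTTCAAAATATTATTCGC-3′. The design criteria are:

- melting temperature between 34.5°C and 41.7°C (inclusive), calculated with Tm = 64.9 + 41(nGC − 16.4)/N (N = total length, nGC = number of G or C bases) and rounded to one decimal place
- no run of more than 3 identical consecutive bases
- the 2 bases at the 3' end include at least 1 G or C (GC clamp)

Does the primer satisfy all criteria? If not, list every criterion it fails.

Fails: homopolymer run.

Base counts: A=6, T=9, G=1, C=3 (length 19).
Tm: Tm = 64.9 + 41·(4 − 16.4)/19 = 38.1°C ✓
homopolymer run: longest run = 4, exceeds 3 ✗
GC clamp: 3' end GC has 2 G/C ✓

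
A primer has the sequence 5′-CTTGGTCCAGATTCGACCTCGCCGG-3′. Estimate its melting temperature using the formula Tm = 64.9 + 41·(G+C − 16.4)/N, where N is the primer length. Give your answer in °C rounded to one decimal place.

64.2°C

Base counts: A=3, T=6, G=7, C=9; G+C = 16, N = 25.
Tm = 64.9 + 41·(16 − 16.4)/25 = 64.9 + -16.40/25 = 64.2°C.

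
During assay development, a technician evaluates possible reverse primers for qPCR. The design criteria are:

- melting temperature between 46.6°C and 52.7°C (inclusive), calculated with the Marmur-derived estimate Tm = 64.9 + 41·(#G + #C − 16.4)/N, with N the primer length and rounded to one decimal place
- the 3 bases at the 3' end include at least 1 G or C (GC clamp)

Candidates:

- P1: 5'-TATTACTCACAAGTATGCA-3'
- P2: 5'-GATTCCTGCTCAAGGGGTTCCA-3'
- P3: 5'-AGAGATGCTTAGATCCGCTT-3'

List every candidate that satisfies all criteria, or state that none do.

P1 (19 nt, A=7 T=6 G=2 C=4): Tm = 64.9 + 41·(6 − 16.4)/19 = 42.5°C, outside 46.6–52.7°C ✗; 3' end GCA has 2 G/C ✓ — fails.
P2 (22 nt, A=4 T=6 G=6 C=6): Tm = 64.9 + 41·(12 − 16.4)/22 = 56.7°C, outside 46.6–52.7°C ✗; 3' end CCA has 2 G/C ✓ — fails.
P3 (20 nt, A=5 T=6 G=5 C=4): Tm = 64.9 + 41·(9 − 16.4)/20 = 49.7°C ✓; 3' end CTT has 1 G/C ✓ — passes.

P3 only.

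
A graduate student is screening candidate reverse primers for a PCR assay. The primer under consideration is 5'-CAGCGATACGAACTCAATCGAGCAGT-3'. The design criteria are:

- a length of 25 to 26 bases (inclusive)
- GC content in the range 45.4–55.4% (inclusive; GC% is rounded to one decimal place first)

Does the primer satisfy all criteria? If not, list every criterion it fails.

Base counts: A=9, T=4, G=6, C=7 (length 26).
length: length 26 ✓
GC content: GC 13/26 = 50.0% ✓

Meets all criteria.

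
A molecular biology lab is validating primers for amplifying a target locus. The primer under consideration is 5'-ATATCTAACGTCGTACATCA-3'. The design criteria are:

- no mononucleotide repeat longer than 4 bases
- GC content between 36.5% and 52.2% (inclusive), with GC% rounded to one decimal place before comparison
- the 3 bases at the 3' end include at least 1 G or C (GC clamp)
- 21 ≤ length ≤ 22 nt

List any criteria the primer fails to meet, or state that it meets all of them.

Base counts: A=7, T=6, G=2, C=5 (length 20).
homopolymer run: longest run = 2 ✓
GC content: GC 7/20 = 35.0%, outside 36.5–52.2% ✗
GC clamp: 3' end TCA has 1 G/C ✓
length: length 20, outside 21–22 ✗

Fails: GC content, length.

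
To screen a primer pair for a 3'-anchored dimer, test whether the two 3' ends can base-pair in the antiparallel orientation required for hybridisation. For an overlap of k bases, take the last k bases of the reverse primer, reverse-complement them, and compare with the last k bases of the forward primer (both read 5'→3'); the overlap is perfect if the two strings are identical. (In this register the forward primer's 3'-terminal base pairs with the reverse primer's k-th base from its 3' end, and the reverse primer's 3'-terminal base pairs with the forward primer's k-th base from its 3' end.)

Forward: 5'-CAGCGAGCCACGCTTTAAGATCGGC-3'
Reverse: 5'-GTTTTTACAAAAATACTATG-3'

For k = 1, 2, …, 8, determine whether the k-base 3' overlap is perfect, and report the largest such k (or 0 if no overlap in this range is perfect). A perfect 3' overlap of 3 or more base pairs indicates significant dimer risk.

Last 8 bases (5'→3') — forward …AGATCGGC, reverse …ATACTATG.
Reverse complement of the reverse primer's last 8 bases: CATAGTAT; its first k bases are the reverse complement of the reverse primer's last k bases, so a perfect k-base overlap needs the forward primer's last k bases to equal them.
Comparing (forward last k vs required): k=1: C vs C ✓; k=2: GC vs CA ✗; k=3: GGC vs CAT ✗; k=4: CGGC vs CATA ✗; k=5: TCGGC vs CATAG ✗; k=6: ATCGGC vs CATAGT ✗; k=7: GATCGGC vs CATAGTA ✗; k=8: AGATCGGC vs CATAGTAT ✗.
Only k = 1 is perfect, so the longest perfect 3' overlap is 1.

Longest perfect overlap: 1 complementary base pair; below the dimer-risk threshold (threshold 3).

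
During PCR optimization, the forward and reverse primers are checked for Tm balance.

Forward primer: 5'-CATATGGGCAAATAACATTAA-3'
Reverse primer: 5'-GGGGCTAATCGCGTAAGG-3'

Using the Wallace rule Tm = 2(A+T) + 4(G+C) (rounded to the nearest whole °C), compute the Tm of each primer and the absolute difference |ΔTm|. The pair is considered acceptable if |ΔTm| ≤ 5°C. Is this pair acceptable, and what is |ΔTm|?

Forward: A=10 T=5 G=3 C=3 → Tm = 2·15 + 4·6 = 54°C.
Reverse: A=4 T=3 G=8 C=3 → Tm = 2·7 + 4·11 = 58°C.
|ΔTm| = |54 − 58| = 4°C, ≤ 5°C.

|ΔTm| = 4°C; the pair is acceptable.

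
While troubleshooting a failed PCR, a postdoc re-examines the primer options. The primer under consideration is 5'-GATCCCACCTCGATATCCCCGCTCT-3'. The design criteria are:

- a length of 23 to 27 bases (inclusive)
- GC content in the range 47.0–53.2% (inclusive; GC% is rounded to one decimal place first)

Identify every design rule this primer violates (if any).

Fails: GC content.

Base counts: A=4, T=6, G=3, C=12 (length 25).
length: length 25 ✓
GC content: GC 15/25 = 60.0%, outside 47.0–53.2% ✗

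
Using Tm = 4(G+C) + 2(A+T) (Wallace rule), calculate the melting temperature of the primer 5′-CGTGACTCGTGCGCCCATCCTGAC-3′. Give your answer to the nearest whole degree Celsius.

Base counts: A=3, T=5, G=6, C=10 (length 24).
Tm = 2·(3+5) + 4·(6+10) = 2·8 + 4·16 = 16 + 64 = 80°C.

80°C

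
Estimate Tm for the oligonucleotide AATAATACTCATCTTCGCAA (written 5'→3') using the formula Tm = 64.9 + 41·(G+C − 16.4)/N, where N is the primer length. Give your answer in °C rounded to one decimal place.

43.6°C

Base counts: A=8, T=6, G=1, C=5; G+C = 6, N = 20.
Tm = 64.9 + 41·(6 − 16.4)/20 = 64.9 + -426.40/20 = 43.6°C.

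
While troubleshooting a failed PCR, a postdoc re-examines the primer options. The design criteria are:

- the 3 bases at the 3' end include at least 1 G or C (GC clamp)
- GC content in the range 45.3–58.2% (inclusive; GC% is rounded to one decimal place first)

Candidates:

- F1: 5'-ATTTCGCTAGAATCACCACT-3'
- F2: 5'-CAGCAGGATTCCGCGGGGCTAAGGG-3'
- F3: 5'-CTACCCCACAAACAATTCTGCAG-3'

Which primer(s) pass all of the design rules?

F1 (20 nt, A=6 T=6 G=2 C=6): 3' end ACT has 1 G/C ✓; GC 8/20 = 40.0%, outside 45.3–58.2% ✗ — fails.
F2 (25 nt, A=5 T=3 G=11 C=6): 3' end GGG has 3 G/C ✓; GC 17/25 = 68.0%, outside 45.3–58.2% ✗ — fails.
F3 (23 nt, A=8 T=4 G=2 C=9): 3' end CAG has 2 G/C ✓; GC 11/23 = 47.8% ✓ — passes.

F3 only.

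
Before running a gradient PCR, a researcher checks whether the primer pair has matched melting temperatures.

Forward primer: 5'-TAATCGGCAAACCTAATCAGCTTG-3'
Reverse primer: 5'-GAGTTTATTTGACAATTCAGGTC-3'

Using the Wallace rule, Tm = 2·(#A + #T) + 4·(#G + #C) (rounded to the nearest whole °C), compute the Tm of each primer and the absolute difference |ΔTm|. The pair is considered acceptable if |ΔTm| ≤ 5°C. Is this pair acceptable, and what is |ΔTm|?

Forward: A=8 T=6 G=4 C=6 → Tm = 2·14 + 4·10 = 68°C.
Reverse: A=6 T=9 G=5 C=3 → Tm = 2·15 + 4·8 = 62°C.
|ΔTm| = |68 − 62| = 6°C, > 5°C.

|ΔTm| = 6°C; the pair is not acceptable.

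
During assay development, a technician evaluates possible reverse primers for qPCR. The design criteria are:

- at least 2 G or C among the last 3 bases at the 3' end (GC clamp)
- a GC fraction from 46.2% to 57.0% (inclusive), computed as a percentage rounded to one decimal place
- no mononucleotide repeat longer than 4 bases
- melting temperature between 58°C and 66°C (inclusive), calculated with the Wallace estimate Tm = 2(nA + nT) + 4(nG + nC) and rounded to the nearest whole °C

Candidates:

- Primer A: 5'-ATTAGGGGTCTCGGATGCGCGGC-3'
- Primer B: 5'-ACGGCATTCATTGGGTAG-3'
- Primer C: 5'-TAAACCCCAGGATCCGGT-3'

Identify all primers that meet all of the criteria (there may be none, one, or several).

Primer A (23 nt, A=3 T=5 G=10 C=5): 3' end GGC has 3 G/C ✓; GC 15/23 = 65.2%, outside 46.2–57.0% ✗; longest run = 4 ✓; Tm = 2·8 + 4·15 = 76°C, outside 58–66°C ✗ — fails.
Primer B (18 nt, A=4 T=5 G=6 C=3): 3' end TAG has 1 G/C, need ≥2 ✗; GC 9/18 = 50.0% ✓; longest run = 3 ✓; Tm = 2·9 + 4·9 = 54°C, outside 58–66°C ✗ — fails.
Primer C (18 nt, A=5 T=3 G=4 C=6): 3' end GGT has 2 G/C ✓; GC 10/18 = 55.6% ✓; longest run = 4 ✓; Tm = 2·8 + 4·10 = 56°C, outside 58–66°C ✗ — fails.

None of the candidates satisfy all criteria.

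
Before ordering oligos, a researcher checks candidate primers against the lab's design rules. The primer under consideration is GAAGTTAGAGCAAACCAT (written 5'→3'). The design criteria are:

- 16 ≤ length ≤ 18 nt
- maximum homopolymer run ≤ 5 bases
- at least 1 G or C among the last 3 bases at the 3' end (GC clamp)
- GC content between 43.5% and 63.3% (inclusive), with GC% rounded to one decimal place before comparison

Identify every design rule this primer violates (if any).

Base counts: A=8, T=3, G=4, C=3 (length 18).
length: length 18 ✓
homopolymer run: longest run = 3 ✓
GC clamp: 3' end CAT has 1 G/C ✓
GC content: GC 7/18 = 38.9%, outside 43.5–63.3% ✗

Fails: GC content.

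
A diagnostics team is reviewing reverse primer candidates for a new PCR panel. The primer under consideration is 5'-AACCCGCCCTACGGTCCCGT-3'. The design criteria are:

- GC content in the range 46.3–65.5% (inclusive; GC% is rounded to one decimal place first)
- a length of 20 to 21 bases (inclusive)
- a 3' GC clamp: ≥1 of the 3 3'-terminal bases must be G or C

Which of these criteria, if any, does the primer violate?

Base counts: A=3, T=3, G=4, C=10 (length 20).
GC content: GC 14/20 = 70.0%, outside 46.3–65.5% ✗
length: length 20 ✓
GC clamp: 3' end CGT has 2 G/C ✓

Fails: GC content.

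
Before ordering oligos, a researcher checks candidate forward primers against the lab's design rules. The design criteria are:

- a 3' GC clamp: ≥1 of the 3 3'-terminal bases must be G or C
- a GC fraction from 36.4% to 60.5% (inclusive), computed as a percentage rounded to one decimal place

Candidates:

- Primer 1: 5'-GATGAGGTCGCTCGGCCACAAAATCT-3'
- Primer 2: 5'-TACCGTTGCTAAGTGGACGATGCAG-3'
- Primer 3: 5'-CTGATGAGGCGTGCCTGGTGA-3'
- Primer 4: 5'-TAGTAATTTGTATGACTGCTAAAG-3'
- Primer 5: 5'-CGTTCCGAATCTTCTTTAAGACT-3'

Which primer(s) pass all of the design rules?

Primer 1, Primer 2 and Primer 5.

Primer 1 (26 nt, A=7 T=5 G=7 C=7): 3' end TCT has 1 G/C ✓; GC 14/26 = 53.8% ✓ — passes.
Primer 2 (25 nt, A=6 T=6 G=8 C=5): 3' end CAG has 2 G/C ✓; GC 13/25 = 52.0% ✓ — passes.
Primer 3 (21 nt, A=3 T=5 G=9 C=4): 3' end TGA has 1 G/C ✓; GC 13/21 = 61.9%, outside 36.4–60.5% ✗ — fails.
Primer 4 (24 nt, A=8 T=9 G=5 C=2): 3' end AAG has 1 G/C ✓; GC 7/24 = 29.2%, outside 36.4–60.5% ✗ — fails.
Primer 5 (23 nt, A=5 T=9 G=3 C=6): 3' end ACT has 1 G/C ✓; GC 9/23 = 39.1% ✓ — passes.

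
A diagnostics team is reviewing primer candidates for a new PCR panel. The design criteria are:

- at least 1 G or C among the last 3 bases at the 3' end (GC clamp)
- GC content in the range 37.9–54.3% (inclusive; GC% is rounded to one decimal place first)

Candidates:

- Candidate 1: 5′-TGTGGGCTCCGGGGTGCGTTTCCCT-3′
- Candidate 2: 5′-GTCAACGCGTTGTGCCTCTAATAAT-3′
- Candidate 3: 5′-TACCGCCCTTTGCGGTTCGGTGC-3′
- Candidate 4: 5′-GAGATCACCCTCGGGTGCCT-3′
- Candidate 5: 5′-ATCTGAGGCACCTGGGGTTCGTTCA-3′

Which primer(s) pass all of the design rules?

None of the candidates satisfy all criteria.

Candidate 1 (25 nt, A=0 T=8 G=10 C=7): 3' end CCT has 2 G/C ✓; GC 17/25 = 68.0%, outside 37.9–54.3% ✗ — fails.
Candidate 2 (25 nt, A=6 T=8 G=5 C=6): 3' end AAT has 0 G/C, need ≥1 ✗; GC 11/25 = 44.0% ✓ — fails.
Candidate 3 (23 nt, A=1 T=7 G=7 C=8): 3' end TGC has 2 G/C ✓; GC 15/23 = 65.2%, outside 37.9–54.3% ✗ — fails.
Candidate 4 (20 nt, A=3 T=4 G=6 C=7): 3' end CCT has 2 G/C ✓; GC 13/20 = 65.0%, outside 37.9–54.3% ✗ — fails.
Candidate 5 (25 nt, A=4 T=7 G=8 C=6): 3' end TCA has 1 G/C ✓; GC 14/25 = 56.0%, outside 37.9–54.3% ✗ — fails.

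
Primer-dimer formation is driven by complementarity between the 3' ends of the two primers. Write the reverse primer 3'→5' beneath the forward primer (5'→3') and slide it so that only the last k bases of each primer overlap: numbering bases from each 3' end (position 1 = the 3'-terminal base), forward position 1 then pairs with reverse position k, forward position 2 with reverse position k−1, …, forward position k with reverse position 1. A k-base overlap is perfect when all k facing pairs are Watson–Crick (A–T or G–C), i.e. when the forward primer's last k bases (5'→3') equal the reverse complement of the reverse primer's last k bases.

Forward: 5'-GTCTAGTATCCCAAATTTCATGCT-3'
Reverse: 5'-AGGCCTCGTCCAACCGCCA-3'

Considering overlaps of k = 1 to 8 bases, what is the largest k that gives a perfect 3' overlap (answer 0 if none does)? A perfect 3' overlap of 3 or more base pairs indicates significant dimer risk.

Last 8 bases (5'→3') — forward …TTCATGCT, reverse …AACCGCCA.
Reverse complement of the reverse primer's last 8 bases: TGGCGGTT; its first k bases are the reverse complement of the reverse primer's last k bases, so a perfect k-base overlap needs the forward primer's last k bases to equal them.
Comparing (forward last k vs required): k=1: T vs T ✓; k=2: CT vs TG ✗; k=3: GCT vs TGG ✗; k=4: TGCT vs TGGC ✗; k=5: ATGCT vs TGGCG ✗; k=6: CATGCT vs TGGCGG ✗; k=7: TCATGCT vs TGGCGGT ✗; k=8: TTCATGCT vs TGGCGGTT ✗.
Only k = 1 is perfect, so the longest perfect 3' overlap is 1.

Longest perfect overlap: 1 complementary base pair; below the dimer-risk threshold (threshold 3).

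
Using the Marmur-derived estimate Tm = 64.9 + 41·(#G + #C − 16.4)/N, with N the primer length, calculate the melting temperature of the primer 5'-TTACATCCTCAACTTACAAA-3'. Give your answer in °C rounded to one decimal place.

43.6°C

Base counts: A=8, T=6, G=0, C=6; G+C = 6, N = 20.
Tm = 64.9 + 41·(6 − 16.4)/20 = 64.9 + -426.40/20 = 43.6°C.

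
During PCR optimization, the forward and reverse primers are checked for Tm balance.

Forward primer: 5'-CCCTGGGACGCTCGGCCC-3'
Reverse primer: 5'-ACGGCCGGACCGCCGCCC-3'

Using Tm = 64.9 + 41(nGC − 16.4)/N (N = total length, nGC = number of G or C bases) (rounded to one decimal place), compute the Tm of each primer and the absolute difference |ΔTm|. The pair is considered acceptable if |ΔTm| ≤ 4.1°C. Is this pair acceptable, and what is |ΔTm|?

|ΔTm| = 2.3°C; the pair is acceptable.

Forward: G+C = 15, N = 18 → Tm = 64.9 + 41·(15 − 16.4)/18 = 61.7°C.
Reverse: G+C = 16, N = 18 → Tm = 64.9 + 41·(16 − 16.4)/18 = 64.0°C.
|ΔTm| = |61.7 − 64.0| = 2.3°C, ≤ 4.1°C.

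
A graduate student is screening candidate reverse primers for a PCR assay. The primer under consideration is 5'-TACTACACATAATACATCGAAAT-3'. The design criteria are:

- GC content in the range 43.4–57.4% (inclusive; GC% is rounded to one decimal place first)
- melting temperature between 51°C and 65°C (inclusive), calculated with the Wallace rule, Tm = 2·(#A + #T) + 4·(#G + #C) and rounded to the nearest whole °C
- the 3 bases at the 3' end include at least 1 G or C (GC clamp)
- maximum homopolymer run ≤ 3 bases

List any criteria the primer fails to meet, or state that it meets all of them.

Base counts: A=11, T=6, G=1, C=5 (length 23).
GC content: GC 6/23 = 26.1%, outside 43.4–57.4% ✗
Tm: Tm = 2·17 + 4·6 = 58°C ✓
GC clamp: 3' end AAT has 0 G/C, need ≥1 ✗
homopolymer run: longest run = 3 ✓

Fails: GC content, GC clamp.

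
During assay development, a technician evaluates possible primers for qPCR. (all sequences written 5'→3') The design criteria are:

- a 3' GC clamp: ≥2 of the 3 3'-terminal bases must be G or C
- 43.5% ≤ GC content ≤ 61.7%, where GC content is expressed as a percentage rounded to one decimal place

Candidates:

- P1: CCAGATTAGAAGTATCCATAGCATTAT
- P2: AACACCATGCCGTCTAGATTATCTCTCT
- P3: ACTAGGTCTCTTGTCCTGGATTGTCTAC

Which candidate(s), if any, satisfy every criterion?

P1 (27 nt, A=10 T=8 G=4 C=5): 3' end TAT has 0 G/C, need ≥2 ✗; GC 9/27 = 33.3%, outside 43.5–61.7% ✗ — fails.
P2 (28 nt, A=7 T=9 G=3 C=9): 3' end TCT has 1 G/C, need ≥2 ✗; GC 12/28 = 42.9%, outside 43.5–61.7% ✗ — fails.
P3 (28 nt, A=4 T=11 G=6 C=7): 3' end TAC has 1 G/C, need ≥2 ✗; GC 13/28 = 46.4% ✓ — fails.

None of the candidates satisfy all criteria.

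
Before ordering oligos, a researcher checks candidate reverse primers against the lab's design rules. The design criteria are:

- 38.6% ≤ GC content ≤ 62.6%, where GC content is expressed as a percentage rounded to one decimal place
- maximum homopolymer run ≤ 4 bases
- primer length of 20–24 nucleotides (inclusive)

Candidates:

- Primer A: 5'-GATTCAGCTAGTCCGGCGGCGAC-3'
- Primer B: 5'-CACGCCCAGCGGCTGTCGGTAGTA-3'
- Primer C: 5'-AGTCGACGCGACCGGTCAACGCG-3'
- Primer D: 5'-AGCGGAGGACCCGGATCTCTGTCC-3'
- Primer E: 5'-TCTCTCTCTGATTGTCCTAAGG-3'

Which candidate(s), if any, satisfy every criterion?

Primer A (23 nt, A=4 T=4 G=8 C=7): GC 15/23 = 65.2%, outside 38.6–62.6% ✗; longest run = 2 ✓; length 23 ✓ — fails.
Primer B (24 nt, A=4 T=4 G=8 C=8): GC 16/24 = 66.7%, outside 38.6–62.6% ✗; longest run = 3 ✓; length 24 ✓ — fails.
Primer C (23 nt, A=5 T=2 G=8 C=8): GC 16/23 = 69.6%, outside 38.6–62.6% ✗; longest run = 2 ✓; length 23 ✓ — fails.
Primer D (24 nt, A=4 T=4 G=8 C=8): GC 16/24 = 66.7%, outside 38.6–62.6% ✗; longest run = 3 ✓; length 24 ✓ — fails.
Primer E (22 nt, A=3 T=9 G=4 C=6): GC 10/22 = 45.5% ✓; longest run = 2 ✓; length 22 ✓ — passes.

Primer E only.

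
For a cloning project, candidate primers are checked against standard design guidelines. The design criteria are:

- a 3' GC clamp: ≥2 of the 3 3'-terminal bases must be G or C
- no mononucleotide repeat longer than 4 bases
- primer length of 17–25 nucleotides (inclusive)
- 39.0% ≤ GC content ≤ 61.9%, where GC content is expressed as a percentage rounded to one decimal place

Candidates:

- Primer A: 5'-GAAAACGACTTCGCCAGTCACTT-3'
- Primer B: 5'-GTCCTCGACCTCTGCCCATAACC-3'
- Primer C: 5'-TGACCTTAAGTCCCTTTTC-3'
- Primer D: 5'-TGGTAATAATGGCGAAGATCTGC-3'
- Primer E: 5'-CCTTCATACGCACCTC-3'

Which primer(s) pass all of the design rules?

Primer B and Primer D.

Primer A (23 nt, A=7 T=5 G=4 C=7): 3' end CTT has 1 G/C, need ≥2 ✗; longest run = 4 ✓; length 23 ✓; GC 11/23 = 47.8% ✓ — fails.
Primer B (23 nt, A=4 T=5 G=3 C=11): 3' end ACC has 2 G/C ✓; longest run = 3 ✓; length 23 ✓; GC 14/23 = 60.9% ✓ — passes.
Primer C (19 nt, A=3 T=8 G=2 C=6): 3' end TTC has 1 G/C, need ≥2 ✗; longest run = 4 ✓; length 19 ✓; GC 8/19 = 42.1% ✓ — fails.
Primer D (23 nt, A=7 T=6 G=7 C=3): 3' end TGC has 2 G/C ✓; longest run = 2 ✓; length 23 ✓; GC 10/23 = 43.5% ✓ — passes.
Primer E (16 nt, A=3 T=4 G=1 C=8): 3' end CTC has 2 G/C ✓; longest run = 2 ✓; length 16, outside 17–25 ✗; GC 9/16 = 56.3% ✓ — fails.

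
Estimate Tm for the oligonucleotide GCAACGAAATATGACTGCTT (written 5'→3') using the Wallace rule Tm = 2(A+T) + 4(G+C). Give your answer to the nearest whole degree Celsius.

Base counts: A=7, T=5, G=4, C=4 (length 20).
Tm = 2·(7+5) + 4·(4+4) = 2·12 + 4·8 = 24 + 32 = 56°C.

56°C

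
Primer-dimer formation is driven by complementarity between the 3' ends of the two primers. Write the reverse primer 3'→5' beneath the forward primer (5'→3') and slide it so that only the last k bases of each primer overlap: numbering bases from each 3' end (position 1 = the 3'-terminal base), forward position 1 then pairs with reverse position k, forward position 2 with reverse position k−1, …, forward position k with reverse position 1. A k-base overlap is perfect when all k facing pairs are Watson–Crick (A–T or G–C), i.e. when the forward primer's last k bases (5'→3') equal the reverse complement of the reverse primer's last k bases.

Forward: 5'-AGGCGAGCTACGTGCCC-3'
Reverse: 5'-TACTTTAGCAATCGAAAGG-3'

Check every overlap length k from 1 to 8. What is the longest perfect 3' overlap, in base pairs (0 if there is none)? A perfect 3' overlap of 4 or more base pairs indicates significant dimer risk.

Longest perfect overlap: 2 complementary base pairs; below the dimer-risk threshold (threshold 4).

Last 8 bases (5'→3') — forward …ACGTGCCC, reverse …TCGAAAGG.
Reverse complement of the reverse primer's last 8 bases: CCTTTCGA; its first k bases are the reverse complement of the reverse primer's last k bases, so a perfect k-base overlap needs the forward primer's last k bases to equal them.
Comparing (forward last k vs required): k=1: C vs C ✓; k=2: CC vs CC ✓; k=3: CCC vs CCT ✗; k=4: GCCC vs CCTT ✗; k=5: TGCCC vs CCTTT ✗; k=6: GTGCCC vs CCTTTC ✗; k=7: CGTGCCC vs CCTTTCG ✗; k=8: ACGTGCCC vs CCTTTCGA ✗.
Perfect overlaps at k = 1, 2; the largest is 2.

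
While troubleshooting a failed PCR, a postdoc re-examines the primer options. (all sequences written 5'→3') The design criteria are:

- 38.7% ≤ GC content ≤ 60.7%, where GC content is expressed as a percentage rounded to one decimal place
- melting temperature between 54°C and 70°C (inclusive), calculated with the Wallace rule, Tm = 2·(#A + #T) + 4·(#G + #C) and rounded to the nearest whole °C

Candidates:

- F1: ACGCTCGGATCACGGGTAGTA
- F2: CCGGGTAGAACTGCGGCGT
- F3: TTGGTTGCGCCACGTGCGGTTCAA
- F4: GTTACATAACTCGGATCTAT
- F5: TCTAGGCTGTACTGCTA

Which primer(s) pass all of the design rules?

F1 (21 nt, A=5 T=4 G=7 C=5): GC 12/21 = 57.1% ✓; Tm = 2·9 + 4·12 = 66°C ✓ — passes.
F2 (19 nt, A=3 T=3 G=8 C=5): GC 13/19 = 68.4%, outside 38.7–60.7% ✗; Tm = 2·6 + 4·13 = 64°C ✓ — fails.
F3 (24 nt, A=3 T=7 G=8 C=6): GC 14/24 = 58.3% ✓; Tm = 2·10 + 4·14 = 76°C, outside 54–70°C ✗ — fails.
F4 (20 nt, A=6 T=7 G=3 C=4): GC 7/20 = 35.0%, outside 38.7–60.7% ✗; Tm = 2·13 + 4·7 = 54°C ✓ — fails.
F5 (17 nt, A=3 T=6 G=4 C=4): GC 8/17 = 47.1% ✓; Tm = 2·9 + 4·8 = 50°C, outside 54–70°C ✗ — fails.

F1 only.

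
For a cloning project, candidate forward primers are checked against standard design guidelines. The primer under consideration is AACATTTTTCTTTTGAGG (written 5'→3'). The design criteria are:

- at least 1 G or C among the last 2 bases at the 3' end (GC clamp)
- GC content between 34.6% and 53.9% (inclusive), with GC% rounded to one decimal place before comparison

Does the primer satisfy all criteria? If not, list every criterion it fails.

Base counts: A=4, T=9, G=3, C=2 (length 18).
GC clamp: 3' end GG has 2 G/C ✓
GC content: GC 5/18 = 27.8%, outside 34.6–53.9% ✗

Fails: GC content.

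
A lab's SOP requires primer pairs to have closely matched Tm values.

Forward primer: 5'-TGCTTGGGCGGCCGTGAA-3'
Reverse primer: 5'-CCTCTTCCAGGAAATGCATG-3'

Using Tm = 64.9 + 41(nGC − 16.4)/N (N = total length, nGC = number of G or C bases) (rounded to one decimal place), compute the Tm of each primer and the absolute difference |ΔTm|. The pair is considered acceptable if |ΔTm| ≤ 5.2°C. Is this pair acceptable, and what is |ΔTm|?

|ΔTm| = 3.1°C; the pair is acceptable.

Forward: G+C = 12, N = 18 → Tm = 64.9 + 41·(12 − 16.4)/18 = 54.9°C.
Reverse: G+C = 10, N = 20 → Tm = 64.9 + 41·(10 − 16.4)/20 = 51.8°C.
|ΔTm| = |54.9 − 51.8| = 3.1°C, ≤ 5.2°C.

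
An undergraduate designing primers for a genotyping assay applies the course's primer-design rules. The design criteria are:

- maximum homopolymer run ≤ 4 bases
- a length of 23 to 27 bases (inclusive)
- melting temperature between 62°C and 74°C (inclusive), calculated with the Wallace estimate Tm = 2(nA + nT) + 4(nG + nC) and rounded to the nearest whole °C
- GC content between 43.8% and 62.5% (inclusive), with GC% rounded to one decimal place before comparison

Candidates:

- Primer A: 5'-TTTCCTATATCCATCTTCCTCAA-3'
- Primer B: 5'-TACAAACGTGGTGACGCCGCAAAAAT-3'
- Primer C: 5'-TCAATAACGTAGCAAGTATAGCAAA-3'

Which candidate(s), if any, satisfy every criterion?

None of the candidates satisfy all criteria.

Primer A (23 nt, A=5 T=10 G=0 C=8): longest run = 3 ✓; length 23 ✓; Tm = 2·15 + 4·8 = 62°C ✓; GC 8/23 = 34.8%, outside 43.8–62.5% ✗ — fails.
Primer B (26 nt, A=10 T=4 G=6 C=6): longest run = 5, exceeds 4 ✗; length 26 ✓; Tm = 2·14 + 4·12 = 76°C, outside 62–74°C ✗; GC 12/26 = 46.2% ✓ — fails.
Primer C (25 nt, A=12 T=5 G=4 C=4): longest run = 3 ✓; length 25 ✓; Tm = 2·17 + 4·8 = 66°C ✓; GC 8/25 = 32.0%, outside 43.8–62.5% ✗ — fails.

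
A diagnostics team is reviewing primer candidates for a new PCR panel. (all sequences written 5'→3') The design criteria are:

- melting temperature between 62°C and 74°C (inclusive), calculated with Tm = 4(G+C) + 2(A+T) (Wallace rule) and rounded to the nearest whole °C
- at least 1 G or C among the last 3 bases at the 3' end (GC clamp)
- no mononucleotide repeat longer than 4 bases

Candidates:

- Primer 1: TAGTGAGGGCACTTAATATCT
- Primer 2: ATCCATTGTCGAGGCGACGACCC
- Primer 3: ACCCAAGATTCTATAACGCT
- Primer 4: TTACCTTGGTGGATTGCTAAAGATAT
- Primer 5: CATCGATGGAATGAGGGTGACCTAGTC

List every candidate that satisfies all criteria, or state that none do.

Primer 1 (21 nt, A=6 T=7 G=5 C=3): Tm = 2·13 + 4·8 = 58°C, outside 62–74°C ✗; 3' end TCT has 1 G/C ✓; longest run = 3 ✓ — fails.
Primer 2 (23 nt, A=5 T=4 G=6 C=8): Tm = 2·9 + 4·14 = 74°C ✓; 3' end CCC has 3 G/C ✓; longest run = 3 ✓ — passes.
Primer 3 (20 nt, A=7 T=5 G=2 C=6): Tm = 2·12 + 4·8 = 56°C, outside 62–74°C ✗; 3' end GCT has 2 G/C ✓; longest run = 3 ✓ — fails.
Primer 4 (26 nt, A=7 T=10 G=6 C=3): Tm = 2·17 + 4·9 = 70°C ✓; 3' end TAT has 0 G/C, need ≥1 ✗; longest run = 3 ✓ — fails.
Primer 5 (27 nt, A=7 T=6 G=9 C=5): Tm = 2·13 + 4·14 = 82°C, outside 62–74°C ✗; 3' end GTC has 2 G/C ✓; longest run = 3 ✓ — fails.

Primer 2 only.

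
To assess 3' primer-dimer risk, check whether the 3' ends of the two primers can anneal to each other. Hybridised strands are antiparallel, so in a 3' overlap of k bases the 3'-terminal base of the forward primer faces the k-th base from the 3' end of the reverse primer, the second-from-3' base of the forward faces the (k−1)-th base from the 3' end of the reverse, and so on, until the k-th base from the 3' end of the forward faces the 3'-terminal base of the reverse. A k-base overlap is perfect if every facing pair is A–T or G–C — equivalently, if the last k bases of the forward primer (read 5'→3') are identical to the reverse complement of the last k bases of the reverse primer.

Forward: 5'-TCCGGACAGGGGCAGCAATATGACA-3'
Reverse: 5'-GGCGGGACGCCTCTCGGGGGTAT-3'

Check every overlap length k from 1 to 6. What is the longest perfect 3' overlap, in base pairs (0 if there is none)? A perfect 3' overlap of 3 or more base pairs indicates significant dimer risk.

Longest perfect overlap: 1 complementary base pair; below the dimer-risk threshold (threshold 3).

Last 6 bases (5'→3') — forward …ATGACA, reverse …GGGTAT.
Reverse complement of the reverse primer's last 6 bases: ATACCC; its first k bases are the reverse complement of the reverse primer's last k bases, so a perfect k-base overlap needs the forward primer's last k bases to equal them.
Comparing (forward last k vs required): k=1: A vs A ✓; k=2: CA vs AT ✗; k=3: ACA vs ATA ✗; k=4: GACA vs ATAC ✗; k=5: TGACA vs ATACC ✗; k=6: ATGACA vs ATACCC ✗.
Only k = 1 is perfect, so the longest perfect 3' overlap is 1.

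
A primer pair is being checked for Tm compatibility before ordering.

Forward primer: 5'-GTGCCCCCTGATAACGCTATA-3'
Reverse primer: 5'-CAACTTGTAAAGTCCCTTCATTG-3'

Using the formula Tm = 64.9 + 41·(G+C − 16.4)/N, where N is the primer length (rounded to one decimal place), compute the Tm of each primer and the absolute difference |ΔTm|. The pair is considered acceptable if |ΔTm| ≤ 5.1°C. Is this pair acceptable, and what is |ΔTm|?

Forward: G+C = 11, N = 21 → Tm = 64.9 + 41·(11 − 16.4)/21 = 54.4°C.
Reverse: G+C = 9, N = 23 → Tm = 64.9 + 41·(9 − 16.4)/23 = 51.7°C.
|ΔTm| = |54.4 − 51.7| = 2.7°C, ≤ 5.1°C.

|ΔTm| = 2.7°C; the pair is acceptable.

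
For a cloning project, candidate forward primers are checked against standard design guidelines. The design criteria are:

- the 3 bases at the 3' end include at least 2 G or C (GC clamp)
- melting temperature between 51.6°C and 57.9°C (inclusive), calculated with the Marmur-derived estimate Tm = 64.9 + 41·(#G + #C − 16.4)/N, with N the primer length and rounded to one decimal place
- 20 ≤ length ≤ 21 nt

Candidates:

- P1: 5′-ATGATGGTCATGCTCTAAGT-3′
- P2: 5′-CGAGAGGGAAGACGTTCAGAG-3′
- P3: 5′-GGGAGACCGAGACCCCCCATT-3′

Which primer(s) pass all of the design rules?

P1 (20 nt, A=5 T=7 G=5 C=3): 3' end AGT has 1 G/C, need ≥2 ✗; Tm = 64.9 + 41·(8 − 16.4)/20 = 47.7°C, outside 51.6–57.9°C ✗; length 20 ✓ — fails.
P2 (21 nt, A=7 T=2 G=9 C=3): 3' end GAG has 2 G/C ✓; Tm = 64.9 + 41·(12 − 16.4)/21 = 56.3°C ✓; length 21 ✓ — passes.
P3 (21 nt, A=5 T=2 G=6 C=8): 3' end ATT has 0 G/C, need ≥2 ✗; Tm = 64.9 + 41·(14 − 16.4)/21 = 60.2°C, outside 51.6–57.9°C ✗; length 21 ✓ — fails.

P2 only.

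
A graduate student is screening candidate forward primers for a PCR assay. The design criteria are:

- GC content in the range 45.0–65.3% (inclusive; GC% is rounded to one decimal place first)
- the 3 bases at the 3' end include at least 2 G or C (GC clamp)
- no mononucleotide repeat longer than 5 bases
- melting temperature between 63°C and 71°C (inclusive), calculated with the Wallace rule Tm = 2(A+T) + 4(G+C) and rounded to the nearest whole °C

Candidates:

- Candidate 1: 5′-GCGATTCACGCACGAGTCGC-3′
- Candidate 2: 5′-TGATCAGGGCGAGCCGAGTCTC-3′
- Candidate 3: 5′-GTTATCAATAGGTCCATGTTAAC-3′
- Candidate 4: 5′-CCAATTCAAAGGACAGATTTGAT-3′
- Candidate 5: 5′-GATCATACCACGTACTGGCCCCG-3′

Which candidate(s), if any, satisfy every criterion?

Candidate 1 (20 nt, A=4 T=3 G=6 C=7): GC 13/20 = 65.0% ✓; 3' end CGC has 3 G/C ✓; longest run = 2 ✓; Tm = 2·7 + 4·13 = 66°C ✓ — passes.
Candidate 2 (22 nt, A=4 T=4 G=8 C=6): GC 14/22 = 63.6% ✓; 3' end CTC has 2 G/C ✓; longest run = 3 ✓; Tm = 2·8 + 4·14 = 72°C, outside 63–71°C ✗ — fails.
Candidate 3 (23 nt, A=7 T=8 G=4 C=4): GC 8/23 = 34.8%, outside 45.0–65.3% ✗; 3' end AAC has 1 G/C, need ≥2 ✗; longest run = 2 ✓; Tm = 2·15 + 4·8 = 62°C, outside 63–71°C ✗ — fails.
Candidate 4 (23 nt, A=9 T=6 G=4 C=4): GC 8/23 = 34.8%, outside 45.0–65.3% ✗; 3' end GAT has 1 G/C, need ≥2 ✗; longest run = 3 ✓; Tm = 2·15 + 4·8 = 62°C, outside 63–71°C ✗ — fails.
Candidate 5 (23 nt, A=5 T=4 G=5 C=9): GC 14/23 = 60.9% ✓; 3' end CCG has 3 G/C ✓; longest run = 4 ✓; Tm = 2·9 + 4·14 = 74°C, outside 63–71°C ✗ — fails.

Candidate 1 only.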